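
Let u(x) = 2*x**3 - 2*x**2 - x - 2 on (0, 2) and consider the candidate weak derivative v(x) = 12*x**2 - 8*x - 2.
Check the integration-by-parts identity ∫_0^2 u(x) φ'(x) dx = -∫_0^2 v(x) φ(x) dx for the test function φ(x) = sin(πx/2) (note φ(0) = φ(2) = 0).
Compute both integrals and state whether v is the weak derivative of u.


LHS = -28/π + 192/π^3, RHS = -56/π + 384/π^3. No, v is not the weak derivative of u.

u(x) = 2*x**3 - 2*x**2 - x - 2, classical derivative u'(x) = 6*x**2 - 4*x - 1.
φ(x) = sin(πx/2), so φ'(x) = π*cos(π*x/2)/2.
Note φ(0) = φ(2) = 0, so the boundary term u·φ vanishes.
LHS = ∫_0^2 u(x) φ'(x) dx = ∫_0^2 (π*x^3*cos(π*x/2) - π*x^2*cos(π*x/2) - π*x*cos(π*x/2)/2 - π*cos(π*x/2)) dx. Term by term:
  ∫_0^2 -π*cos(π*x/2) dx = 0;  ∫_0^2 π*x^3*cos(π*x/2) dx = -48/π + 192/π^3;  ∫_0^2 -π*x^2*cos(π*x/2) dx = 16/π;
  ∫_0^2 -π*x*cos(π*x/2)/2 dx = 4/π.
Sum: 0 + -48/π + 192/π^3 + 16/π + 4/π = -28/π + 192/π^3.
So LHS = -28/π + 192/π^3.
∫_0^2 v(x) φ(x) dx = ∫_0^2 (12*x^2*sin(π*x/2) - 8*x*sin(π*x/2) - 2*sin(π*x/2)) dx. Term by term:
  ∫_0^2 -2*sin(π*x/2) dx = -8/π;  ∫_0^2 -8*x*sin(π*x/2) dx = -32/π;  ∫_0^2 12*x^2*sin(π*x/2) dx = -384/π^3 + 96/π.
Sum: -8/π − 32/π + -384/π^3 + 96/π = -384/π^3 + 56/π.
So RHS = -∫_0^2 v(x) φ(x) dx = -56/π + 384/π^3.
LHS − RHS = -192/π^3 + 28/π ≠ 0, so the identity fails.
(For a valid weak derivative the identity must hold for EVERY test function, in particular this one. The failure shows v is NOT the weak derivative of u.)
Correct weak derivative would be u'(x) = 6*x**2 - 4*x - 1.


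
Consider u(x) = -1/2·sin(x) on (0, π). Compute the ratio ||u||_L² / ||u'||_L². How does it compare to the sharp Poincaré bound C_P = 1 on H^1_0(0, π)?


||u||_L² / ||u'||_L² = 1 = C_P.

u(x) = -1/2·sin(x), so u'(x) = -cos(x)/2.
Writing u(x) = A·sin(kπx/L) with A = -1/2 and k = 1, use ∫_0^L sin²(kπx/L) dx = L/2 and ∫_0^L cos²(kπx/L) dx = L/2.
u² = 1/4·sin²(x) and (u')² = 1/4·cos²(x), and each of sin², cos² integrates to L/2 = π/2 over (0, π).
∫_0^π u² dx = π/8, so ||u||_L² = sqrt(2)*sqrt(π)/4.
∫_0^π (u')² dx = π/8, so ||u'||_L² = sqrt(2)*sqrt(π)/4.
Ratio ||u||_L² / ||u'||_L² = 1.
Sharp Poincaré constant on H^1_0(0, π) is C_P = L/π = 1, achieved by sin(x).
This is the k = 1 eigenfunction (up to amplitude), so the ratio equals the sharp Poincaré constant exactly.


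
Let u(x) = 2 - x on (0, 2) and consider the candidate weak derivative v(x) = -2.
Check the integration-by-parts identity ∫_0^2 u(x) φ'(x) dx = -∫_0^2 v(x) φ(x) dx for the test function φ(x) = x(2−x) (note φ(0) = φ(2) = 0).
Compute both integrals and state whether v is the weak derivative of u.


LHS = 4/3, RHS = 8/3. No, v is not the weak derivative of u.

u(x) = 2 - x, classical derivative u'(x) = -1.
φ(x) = x(2−x), so φ'(x) = 2 - 2*x.
Note φ(0) = φ(2) = 0, so the boundary term u·φ vanishes.
LHS = ∫_0^2 u(x) φ'(x) dx = ∫_0^2 (2*x^2 - 6*x + 4) dx. Term by term:
  ∫_0^2 2*x^2 dx = 16/3;  ∫_0^2 -6*x dx = -12;  ∫_0^2 4 dx = 8.
Sum: 16/3 − 12 + 8 = 4/3.
So LHS = 4/3.
∫_0^2 v(x) φ(x) dx = ∫_0^2 (2*x^2 - 4*x) dx. Term by term:
  ∫_0^2 2*x^2 dx = 16/3;  ∫_0^2 -4*x dx = -8.
Sum: 16/3 − 8 = -8/3.
So RHS = -∫_0^2 v(x) φ(x) dx = 8/3.
LHS − RHS = -4/3 ≠ 0, so the identity fails.
(For a valid weak derivative the identity must hold for EVERY test function, in particular this one. The failure shows v is NOT the weak derivative of u.)
Correct weak derivative would be u'(x) = -1.


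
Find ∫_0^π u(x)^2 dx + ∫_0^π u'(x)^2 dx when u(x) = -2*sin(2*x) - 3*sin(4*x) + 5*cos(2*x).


||u||_{H^1(0,π)}^2 = 149*π

u'(x) = -10*sin(2*x) - 4*cos(2*x) - 12*cos(4*x).
Expand u² and (u')² and integrate term by term on (0, π), using: for integers n ≥ 1, ∫_0^π sin²(nx) dx = ∫_0^π cos²(nx) dx = π/2; for n ≠ n', ∫_0^π sin(nx)sin(n'x) dx = ∫_0^π cos(nx)cos(n'x) dx = 0; and by product-to-sum, ∫_0^π sin(nx)cos(n'x) dx = ½∫_0^π [sin((n+n')x) + sin((n−n')x)] dx, which is 0 when n+n' is even and 2n/(n²−n'²) when n+n' is odd (it need not vanish on (0, π)).
  u² squared terms: (-3)²·∫sin(4x)² dx = 9·π/2 = 9*π/2;  (-2)²·∫sin(2x)² dx = 4·π/2 = 2*π;  (5)²·∫cos(2x)² dx = 25·π/2 = 25*π/2.
  u² cross terms: 2·(-3)·(-2)·∫sin(4x)·sin(2x) dx = 12·(0) = 0;  2·(-3)·(5)·∫sin(4x)·cos(2x) dx = -30·(0) = 0;  2·(-2)·(5)·∫sin(2x)·cos(2x) dx = -20·(0) = 0.
  So ∫_0^π u² dx = 9*π/2 + 2*π + 25*π/2 + 0 + 0 + 0 = 19*π.
  (u')² squared terms: (-12)²·∫cos(4x)² dx = 144·π/2 = 72*π;  (-10)²·∫sin(2x)² dx = 100·π/2 = 50*π;  (-4)²·∫cos(2x)² dx = 16·π/2 = 8*π.
  (u')² cross terms: 2·(-12)·(-10)·∫cos(4x)·sin(2x) dx = 240·(0) = 0;  2·(-12)·(-4)·∫cos(4x)·cos(2x) dx = 96·(0) = 0;  2·(-10)·(-4)·∫sin(2x)·cos(2x) dx = 80·(0) = 0.
  So ∫_0^π (u')² dx = 72*π + 50*π + 8*π + 0 + 0 + 0 = 130*π.
||u||_{H^1}^2 = (19*π) + (130*π) = 149*π.


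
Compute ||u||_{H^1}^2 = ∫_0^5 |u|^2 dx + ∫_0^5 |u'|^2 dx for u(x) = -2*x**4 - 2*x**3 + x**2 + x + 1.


||u||_{H^1}^2 = 276390085/126

The H^1 norm (squared) on an interval (0, L) is
  ||u||_{H^1}^2 = ∫_0^L u(x)^2 dx + ∫_0^L u'(x)^2 dx.
Compute u'(x) = -8*x**3 - 6*x**2 + 2*x + 1.
Then u(x)^2 = 4*x**8 + 8*x**7 - 8*x**5 - 7*x**4 - 2*x**3 + 3*x**2 + 2*x + 1 and u'(x)^2 = 64*x**6 + 96*x**5 + 4*x**4 - 40*x**3 - 8*x**2 + 4*x + 1.
Integrate each monomial from 0 to 5 using ∫_0^5 c·x^n dx = c·5^(n+1)/(n+1):
  ∫_0^5 u(x)^2 dx = ∫_0^5 (4*x^8 + 8*x^7 - 8*x^5 - 7*x^4 - 2*x^3 + 3*x^2 + 2*x + 1) dx. Term by term:
    ∫_0^5 4*x^8 dx = 7812500/9;  ∫_0^5 8*x^7 dx = 390625;  ∫_0^5 -8*x^5 dx = -62500/3;
    ∫_0^5 -7*x^4 dx = -4375;  ∫_0^5 -2*x^3 dx = -625/2;  ∫_0^5 3*x^2 dx = 125;
    ∫_0^5 2*x dx = 25;  ∫_0^5 1 dx = 5.
  Sum: 7812500/9 + 390625 − 62500/3 − 4375 − 625/2 + 125 + 25 + 5 = 22199665/18.
  ∫_0^5 u'(x)^2 dx = ∫_0^5 (64*x^6 + 96*x^5 + 4*x^4 - 40*x^3 - 8*x^2 + 4*x + 1) dx. Term by term:
    ∫_0^5 64*x^6 dx = 5000000/7;  ∫_0^5 96*x^5 dx = 250000;  ∫_0^5 4*x^4 dx = 2500;
    ∫_0^5 -40*x^3 dx = -6250;  ∫_0^5 -8*x^2 dx = -1000/3;  ∫_0^5 4*x dx = 50;
    ∫_0^5 1 dx = 5.
  Sum: 5000000/7 + 250000 + 2500 − 6250 − 1000/3 + 50 + 5 = 20165405/21.
Adding: ||u||_{H^1}^2 = 22199665/18 + 20165405/21 = 276390085/126.


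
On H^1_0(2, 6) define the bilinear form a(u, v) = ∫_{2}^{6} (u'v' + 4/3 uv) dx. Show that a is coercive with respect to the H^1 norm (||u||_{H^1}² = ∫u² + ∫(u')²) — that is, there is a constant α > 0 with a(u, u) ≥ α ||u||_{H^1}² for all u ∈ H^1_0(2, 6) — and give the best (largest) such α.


α = 1

Coercivity of a(·,·) on H^1_0(2, 6) means a(u, u) ≥ α ||u||_{H^1}² for every u ∈ H^1_0.
The interval has length L = 4, and Poincaré/coercivity depend only on L. Here a(u, u) = ∫(u')² + (4/3)·∫u².
Here c = 4/3 ≥ 1, so a(u,u) = ∫(u')² + c∫u² ≥ ∫(u')² + ∫u² = ||u||_{H^1}², i.e. α = 1 works. No larger α is possible: a(u,u) ≥ α||u||_{H^1}² means (1−α)∫(u')² ≥ (α−c)∫u², and for the modes u_n = sin(nπ(x−x₀)/L) (x₀ the left endpoint) one has ∫u_n²/∫(u_n')² = (L/(nπ))² → 0, so a(u_n,u_n)/||u_n||_{H^1}² → 1. Hence the optimal constant is α = 1.
Therefore α = 1.


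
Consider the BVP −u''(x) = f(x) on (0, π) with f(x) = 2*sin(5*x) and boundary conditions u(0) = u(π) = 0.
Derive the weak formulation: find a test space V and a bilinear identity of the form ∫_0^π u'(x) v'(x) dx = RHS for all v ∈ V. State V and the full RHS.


V = H^1_0(0, π) (so v(0) = v(π) = 0); weak form: ∫_0^π u'v' dx = ∫_0^π (2*sin(5*x)) v dx for all v ∈ V.

Multiply both sides by a test function v and integrate from 0 to π:
  ∫_0^π −u''(x) v(x) dx = ∫_0^π f(x) v(x) dx.
Integrate the LHS by parts once:
  ∫_0^π −u'' v dx = −[u'(x) v(x)]_0^π + ∫_0^π u'(x) v'(x) dx.
Thus ∫_0^π u'(x) v'(x) dx = ∫_0^π f(x) v(x) dx + [u'(x) v(x)]_0^π.
Choose V so that boundary terms are either known or forced to vanish.
u is Dirichlet: u(0) = u(π) = 0. Let V = H^1_0(0, π); then v(0) = v(π) = 0, and [u' v]_0^π = 0.
Weak formulation: find u (satisfying any essential BC) such that ∫_0^π u'(x) v'(x) dx = ∫_0^π f v dx for all v ∈ V.
Substituting f(x) = 2*sin(5*x), the right-hand side is ∫_0^π (2*sin(5*x)) v dx.


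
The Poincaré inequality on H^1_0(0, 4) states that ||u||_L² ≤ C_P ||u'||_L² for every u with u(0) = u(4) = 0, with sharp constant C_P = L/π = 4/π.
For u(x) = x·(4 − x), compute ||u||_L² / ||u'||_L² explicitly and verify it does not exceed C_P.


||u||_L² / ||u'||_L² = 2*sqrt(10)/5 < C_P = 4/π.

u(x) = x·(4 − x), so u'(x) = 4 - 2*x.
u(x) = x·(4 − x) vanishes at x = 0 and x = 4, so u ∈ H^1_0(0, 4). Differentiate via the product rule and integrate the resulting polynomials term by term.
  ∫_0^4 u² dx = ∫_0^4 (x^4 - 8*x^3 + 16*x^2) dx. Term by term:
    ∫_0^4 x^4 dx = 1024/5;  ∫_0^4 -8*x^3 dx = -512;  ∫_0^4 16*x^2 dx = 1024/3.
  Sum: 1024/5 − 512 + 1024/3 = 512/15.
  ∫_0^4 (u')² dx = ∫_0^4 (4*x^2 - 16*x + 16) dx. Term by term:
    ∫_0^4 4*x^2 dx = 256/3;  ∫_0^4 -16*x dx = -128;  ∫_0^4 16 dx = 64.
  Sum: 256/3 − 128 + 64 = 64/3.
∫_0^4 u² dx = 512/15, so ||u||_L² = 16*sqrt(30)/15.
∫_0^4 (u')² dx = 64/3, so ||u'||_L² = 8*sqrt(3)/3.
Ratio ||u||_L² / ||u'||_L² = 2*sqrt(10)/5.
Sharp Poincaré constant on H^1_0(0, 4) is C_P = L/π = 4/π, achieved by sin(π/4·x).
A polynomial bump cannot attain the sharp Poincaré constant (only the first sine eigenfunction does), so the ratio is strictly less than C_P, consistent with ||u||_L² ≤ C_P ||u'||_L².


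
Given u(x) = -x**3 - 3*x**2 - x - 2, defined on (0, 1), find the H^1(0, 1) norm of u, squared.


||u||_{H^1}^2 = 2015/42

The H^1 norm (squared) on an interval (0, L) is
  ||u||_{H^1}^2 = ∫_0^L u(x)^2 dx + ∫_0^L u'(x)^2 dx.
Compute u'(x) = -3*x**2 - 6*x - 1.
Then u(x)^2 = x**6 + 6*x**5 + 11*x**4 + 10*x**3 + 13*x**2 + 4*x + 4 and u'(x)^2 = 9*x**4 + 36*x**3 + 42*x**2 + 12*x + 1.
Integrate each monomial from 0 to 1 using ∫_0^1 c·x^n dx = c·1^(n+1)/(n+1):
  ∫_0^1 u(x)^2 dx = ∫_0^1 (x^6 + 6*x^5 + 11*x^4 + 10*x^3 + 13*x^2 + 4*x + 4) dx. Term by term:
    ∫_0^1 x^6 dx = 1/7;  ∫_0^1 6*x^5 dx = 1;  ∫_0^1 11*x^4 dx = 11/5;
    ∫_0^1 10*x^3 dx = 5/2;  ∫_0^1 13*x^2 dx = 13/3;  ∫_0^1 4*x dx = 2;
    ∫_0^1 4 dx = 4.
  Sum: 1/7 + 1 + 11/5 + 5/2 + 13/3 + 2 + 4 = 3397/210.
  ∫_0^1 u'(x)^2 dx = ∫_0^1 (9*x^4 + 36*x^3 + 42*x^2 + 12*x + 1) dx. Term by term:
    ∫_0^1 9*x^4 dx = 9/5;  ∫_0^1 36*x^3 dx = 9;  ∫_0^1 42*x^2 dx = 14;
    ∫_0^1 12*x dx = 6;  ∫_0^1 1 dx = 1.
  Sum: 9/5 + 9 + 14 + 6 + 1 = 159/5.
Adding: ||u||_{H^1}^2 = 3397/210 + 159/5 = 2015/42.


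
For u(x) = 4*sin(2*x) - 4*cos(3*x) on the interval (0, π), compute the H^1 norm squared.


||u||_{H^1(0,π)}^2 = 256 + 120*π

u'(x) = 12*sin(3*x) + 8*cos(2*x).
Expand u² and (u')² and integrate term by term on (0, π), using: for integers n ≥ 1, ∫_0^π sin²(nx) dx = ∫_0^π cos²(nx) dx = π/2; for n ≠ n', ∫_0^π sin(nx)sin(n'x) dx = ∫_0^π cos(nx)cos(n'x) dx = 0; and by product-to-sum, ∫_0^π sin(nx)cos(n'x) dx = ½∫_0^π [sin((n+n')x) + sin((n−n')x)] dx, which is 0 when n+n' is even and 2n/(n²−n'²) when n+n' is odd (it need not vanish on (0, π)).
  u² squared terms: (-4)²·∫cos(3x)² dx = 16·π/2 = 8*π;  (4)²·∫sin(2x)² dx = 16·π/2 = 8*π.
  u² cross terms: 2·(-4)·(4)·∫cos(3x)·sin(2x) dx = -32·(-4/5) = 128/5.
  So ∫_0^π u² dx = 8*π + 8*π + 128/5 = 128/5 + 16*π.
  (u')² squared terms: (8)²·∫cos(2x)² dx = 64·π/2 = 32*π;  (12)²·∫sin(3x)² dx = 144·π/2 = 72*π.
  (u')² cross terms: 2·(8)·(12)·∫cos(2x)·sin(3x) dx = 192·(6/5) = 1152/5.
  So ∫_0^π (u')² dx = 32*π + 72*π + 1152/5 = 1152/5 + 104*π.
||u||_{H^1}^2 = (128/5 + 16*π) + (1152/5 + 104*π) = 256 + 120*π.


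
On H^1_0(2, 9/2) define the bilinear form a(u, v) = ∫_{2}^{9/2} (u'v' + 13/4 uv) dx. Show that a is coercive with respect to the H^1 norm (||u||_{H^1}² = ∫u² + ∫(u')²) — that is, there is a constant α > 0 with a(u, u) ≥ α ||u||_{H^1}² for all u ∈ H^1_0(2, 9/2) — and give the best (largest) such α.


α = 1

Coercivity of a(·,·) on H^1_0(2, 9/2) means a(u, u) ≥ α ||u||_{H^1}² for every u ∈ H^1_0.
The interval has length L = 5/2, and Poincaré/coercivity depend only on L. Here a(u, u) = ∫(u')² + (13/4)·∫u².
Here c = 13/4 ≥ 1, so a(u,u) = ∫(u')² + c∫u² ≥ ∫(u')² + ∫u² = ||u||_{H^1}², i.e. α = 1 works. No larger α is possible: a(u,u) ≥ α||u||_{H^1}² means (1−α)∫(u')² ≥ (α−c)∫u², and for the modes u_n = sin(nπ(x−x₀)/L) (x₀ the left endpoint) one has ∫u_n²/∫(u_n')² = (L/(nπ))² → 0, so a(u_n,u_n)/||u_n||_{H^1}² → 1. Hence the optimal constant is α = 1.
Therefore α = 1.


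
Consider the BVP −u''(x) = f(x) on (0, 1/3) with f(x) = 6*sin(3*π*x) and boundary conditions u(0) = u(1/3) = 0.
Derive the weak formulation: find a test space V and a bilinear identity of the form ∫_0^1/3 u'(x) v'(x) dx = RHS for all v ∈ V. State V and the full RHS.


V = H^1_0(0, 1/3) (so v(0) = v(1/3) = 0); weak form: ∫_0^1/3 u'v' dx = ∫_0^1/3 (6*sin(3*π*x)) v dx for all v ∈ V.

Multiply both sides by a test function v and integrate from 0 to 1/3:
  ∫_0^1/3 −u''(x) v(x) dx = ∫_0^1/3 f(x) v(x) dx.
Integrate the LHS by parts once:
  ∫_0^1/3 −u'' v dx = −[u'(x) v(x)]_0^1/3 + ∫_0^1/3 u'(x) v'(x) dx.
Thus ∫_0^1/3 u'(x) v'(x) dx = ∫_0^1/3 f(x) v(x) dx + [u'(x) v(x)]_0^1/3.
Choose V so that boundary terms are either known or forced to vanish.
u is Dirichlet: u(0) = u(1/3) = 0. Let V = H^1_0(0, 1/3); then v(0) = v(1/3) = 0, and [u' v]_0^1/3 = 0.
Weak formulation: find u (satisfying any essential BC) such that ∫_0^1/3 u'(x) v'(x) dx = ∫_0^1/3 f v dx for all v ∈ V.
Substituting f(x) = 6*sin(3*π*x), the right-hand side is ∫_0^1/3 (6*sin(3*π*x)) v dx.


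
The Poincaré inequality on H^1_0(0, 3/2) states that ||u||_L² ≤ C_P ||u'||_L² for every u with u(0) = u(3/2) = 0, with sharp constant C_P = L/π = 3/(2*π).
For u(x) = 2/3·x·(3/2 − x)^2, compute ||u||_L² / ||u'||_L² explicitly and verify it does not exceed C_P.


||u||_L² / ||u'||_L² = 3*sqrt(14)/28 < C_P = 3/(2*π).

u(x) = 2/3·x·(3/2 − x)^2, so u'(x) = (x - 3/2)*(2*x - 1).
u(x) = 2/3·x·(3/2 − x)^2 vanishes at x = 0 and x = 3/2, so u ∈ H^1_0(0, 3/2). Differentiate via the product rule and integrate the resulting polynomials term by term.
  ∫_0^3/2 u² dx = ∫_0^3/2 (4*x^6/9 - 8*x^5/3 + 6*x^4 - 6*x^3 + 9*x^2/4) dx. Term by term:
    ∫_0^3/2 4*x^6/9 dx = 243/224;  ∫_0^3/2 -8*x^5/3 dx = -81/16;  ∫_0^3/2 6*x^4 dx = 729/80;
    ∫_0^3/2 -6*x^3 dx = -243/32;  ∫_0^3/2 9*x^2/4 dx = 81/32.
  Sum: 243/224 − 81/16 + 729/80 − 243/32 + 81/32 = 81/1120.
  ∫_0^3/2 (u')² dx = ∫_0^3/2 (4*x^4 - 16*x^3 + 22*x^2 - 12*x + 9/4) dx. Term by term:
    ∫_0^3/2 4*x^4 dx = 243/40;  ∫_0^3/2 -16*x^3 dx = -81/4;  ∫_0^3/2 22*x^2 dx = 99/4;
    ∫_0^3/2 -12*x dx = -27/2;  ∫_0^3/2 9/4 dx = 27/8.
  Sum: 243/40 − 81/4 + 99/4 − 27/2 + 27/8 = 9/20.
∫_0^3/2 u² dx = 81/1120, so ||u||_L² = 9*sqrt(70)/280.
∫_0^3/2 (u')² dx = 9/20, so ||u'||_L² = 3*sqrt(5)/10.
Ratio ||u||_L² / ||u'||_L² = 3*sqrt(14)/28.
Sharp Poincaré constant on H^1_0(0, 3/2) is C_P = L/π = 3/(2*π), achieved by sin(2*π/3·x).
A polynomial bump cannot attain the sharp Poincaré constant (only the first sine eigenfunction does), so the ratio is strictly less than C_P, consistent with ||u||_L² ≤ C_P ||u'||_L².


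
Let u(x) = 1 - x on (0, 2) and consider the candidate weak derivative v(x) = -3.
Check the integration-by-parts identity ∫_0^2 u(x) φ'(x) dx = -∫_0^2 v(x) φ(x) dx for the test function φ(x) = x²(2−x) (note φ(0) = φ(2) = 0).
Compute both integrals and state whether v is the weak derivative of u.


LHS = 4/3, RHS = 4. No, v is not the weak derivative of u.

u(x) = 1 - x, classical derivative u'(x) = -1.
φ(x) = x²(2−x), so φ'(x) = x*(4 - 3*x).
Note φ(0) = φ(2) = 0, so the boundary term u·φ vanishes.
LHS = ∫_0^2 u(x) φ'(x) dx = ∫_0^2 (3*x^3 - 7*x^2 + 4*x) dx. Term by term:
  ∫_0^2 3*x^3 dx = 12;  ∫_0^2 -7*x^2 dx = -56/3;  ∫_0^2 4*x dx = 8.
Sum: 12 − 56/3 + 8 = 4/3.
So LHS = 4/3.
∫_0^2 v(x) φ(x) dx = ∫_0^2 (3*x^3 - 6*x^2) dx. Term by term:
  ∫_0^2 3*x^3 dx = 12;  ∫_0^2 -6*x^2 dx = -16.
Sum: 12 − 16 = -4.
So RHS = -∫_0^2 v(x) φ(x) dx = 4.
LHS − RHS = -8/3 ≠ 0, so the identity fails.
(For a valid weak derivative the identity must hold for EVERY test function, in particular this one. The failure shows v is NOT the weak derivative of u.)
Correct weak derivative would be u'(x) = -1.


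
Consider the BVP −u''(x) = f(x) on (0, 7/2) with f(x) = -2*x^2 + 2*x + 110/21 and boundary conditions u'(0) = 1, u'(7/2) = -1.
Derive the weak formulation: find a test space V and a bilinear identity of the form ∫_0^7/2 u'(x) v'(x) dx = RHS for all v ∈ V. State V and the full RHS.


V = H^1(0, 7/2) (v unrestricted at boundary; u is determined up to an additive constant); weak form: ∫_0^7/2 u'v' dx = ∫_0^7/2 (-2*x^2 + 2*x + 110/21) v dx − v(7/2) − v(0) for all v ∈ V.

Multiply both sides by a test function v and integrate from 0 to 7/2:
  ∫_0^7/2 −u''(x) v(x) dx = ∫_0^7/2 f(x) v(x) dx.
Integrate the LHS by parts once:
  ∫_0^7/2 −u'' v dx = −[u'(x) v(x)]_0^7/2 + ∫_0^7/2 u'(x) v'(x) dx.
Thus ∫_0^7/2 u'(x) v'(x) dx = ∫_0^7/2 f(x) v(x) dx + [u'(x) v(x)]_0^7/2.
Choose V so that boundary terms are either known or forced to vanish.
u has inhomogeneous Neumann u'(0) = 1, u'(7/2) = -1. [u' v]_0^7/2 = (-1)·v(7/2) − (1)·v(0) = − v(7/2) − v(0). Take V = H^1(0, 7/2); boundary term becomes part of RHS.
Weak formulation: find u (satisfying any essential BC) such that ∫_0^7/2 u'(x) v'(x) dx = ∫_0^7/2 f v dx − v(7/2) − v(0) for all v ∈ V (Neumann data are natural BCs: they enter the RHS as boundary terms).
Substituting f(x) = -2*x^2 + 2*x + 110/21, the right-hand side is ∫_0^7/2 (-2*x^2 + 2*x + 110/21) v dx − v(7/2) − v(0).
Compatibility check (pure Neumann): taking v ≡ 1 ∈ V gives 0 = ∫_0^7/2 f dx + (-1) − (1), i.e. ∫_0^7/2 f dx must equal u'(0) − u'(7/2) = 2. Indeed ∫_0^7/2 (-2*x^2 + 2*x + 110/21) dx = 2, so the data are compatible. The solution is then unique only up to an additive constant (fix it e.g. by requiring ∫_0^7/2 u dx = 0).


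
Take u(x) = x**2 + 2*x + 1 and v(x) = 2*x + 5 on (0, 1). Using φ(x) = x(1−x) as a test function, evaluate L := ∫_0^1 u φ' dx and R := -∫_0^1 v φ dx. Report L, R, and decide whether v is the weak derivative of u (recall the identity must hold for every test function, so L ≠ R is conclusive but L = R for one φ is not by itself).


LHS = -1/2, RHS = -1. No, v is not the weak derivative of u.

u(x) = x**2 + 2*x + 1, classical derivative u'(x) = 2*x + 2.
φ(x) = x(1−x), so φ'(x) = 1 - 2*x.
Note φ(0) = φ(1) = 0, so the boundary term u·φ vanishes.
LHS = ∫_0^1 u(x) φ'(x) dx = ∫_0^1 (-2*x^3 - 3*x^2 + 1) dx. Term by term:
  ∫_0^1 -2*x^3 dx = -1/2;  ∫_0^1 -3*x^2 dx = -1;  ∫_0^1 1 dx = 1.
Sum: -1/2 − 1 + 1 = -1/2.
So LHS = -1/2.
∫_0^1 v(x) φ(x) dx = ∫_0^1 (-2*x^3 - 3*x^2 + 5*x) dx. Term by term:
  ∫_0^1 -2*x^3 dx = -1/2;  ∫_0^1 -3*x^2 dx = -1;  ∫_0^1 5*x dx = 5/2.
Sum: -1/2 − 1 + 5/2 = 1.
So RHS = -∫_0^1 v(x) φ(x) dx = -1.
LHS − RHS = 1/2 ≠ 0, so the identity fails.
(For a valid weak derivative the identity must hold for EVERY test function, in particular this one. The failure shows v is NOT the weak derivative of u.)
Correct weak derivative would be u'(x) = 2*x + 2.


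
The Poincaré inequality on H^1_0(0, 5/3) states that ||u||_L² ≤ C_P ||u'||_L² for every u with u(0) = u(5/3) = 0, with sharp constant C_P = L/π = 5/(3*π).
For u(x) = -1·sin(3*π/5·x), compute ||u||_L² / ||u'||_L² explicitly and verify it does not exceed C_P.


||u||_L² / ||u'||_L² = 5/(3*π) = C_P.

u(x) = -1·sin(3*π/5·x), so u'(x) = -3*π*cos(3*π*x/5)/5.
Writing u(x) = A·sin(kπx/L) with A = -1 and k = 1, use ∫_0^L sin²(kπx/L) dx = L/2 and ∫_0^L cos²(kπx/L) dx = L/2.
u² = 1·sin²(3*π/5·x) and (u')² = 9*π^2/25·cos²(3*π/5·x), and each of sin², cos² integrates to L/2 = 5/6 over (0, 5/3).
∫_0^5/3 u² dx = 5/6, so ||u||_L² = sqrt(30)/6.
∫_0^5/3 (u')² dx = 3*π^2/10, so ||u'||_L² = sqrt(30)*π/10.
Ratio ||u||_L² / ||u'||_L² = 5/(3*π).
Sharp Poincaré constant on H^1_0(0, 5/3) is C_P = L/π = 5/(3*π), achieved by sin(3*π/5·x).
This is the k = 1 eigenfunction (up to amplitude), so the ratio equals the sharp Poincaré constant exactly.


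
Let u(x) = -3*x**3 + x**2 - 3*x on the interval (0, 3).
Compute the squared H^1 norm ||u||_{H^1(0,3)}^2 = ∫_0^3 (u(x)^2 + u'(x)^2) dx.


||u||_{H^1}^2 = 93357/14

The H^1 norm (squared) on an interval (0, L) is
  ||u||_{H^1}^2 = ∫_0^L u(x)^2 dx + ∫_0^L u'(x)^2 dx.
Compute u'(x) = -9*x**2 + 2*x - 3.
Then u(x)^2 = 9*x**6 - 6*x**5 + 19*x**4 - 6*x**3 + 9*x**2 and u'(x)^2 = 81*x**4 - 36*x**3 + 58*x**2 - 12*x + 9.
Integrate each monomial from 0 to 3 using ∫_0^3 c·x^n dx = c·3^(n+1)/(n+1):
  ∫_0^3 u(x)^2 dx = ∫_0^3 (9*x^6 - 6*x^5 + 19*x^4 - 6*x^3 + 9*x^2) dx. Term by term:
    ∫_0^3 9*x^6 dx = 19683/7;  ∫_0^3 -6*x^5 dx = -729;  ∫_0^3 19*x^4 dx = 4617/5;
    ∫_0^3 -6*x^3 dx = -243/2;  ∫_0^3 9*x^2 dx = 81.
  Sum: 19683/7 − 729 + 4617/5 − 243/2 + 81 = 207603/70.
  ∫_0^3 u'(x)^2 dx = ∫_0^3 (81*x^4 - 36*x^3 + 58*x^2 - 12*x + 9) dx. Term by term:
    ∫_0^3 81*x^4 dx = 19683/5;  ∫_0^3 -36*x^3 dx = -729;  ∫_0^3 58*x^2 dx = 522;
    ∫_0^3 -12*x dx = -54;  ∫_0^3 9 dx = 27.
  Sum: 19683/5 − 729 + 522 − 54 + 27 = 18513/5.
Adding: ||u||_{H^1}^2 = 207603/70 + 18513/5 = 93357/14.


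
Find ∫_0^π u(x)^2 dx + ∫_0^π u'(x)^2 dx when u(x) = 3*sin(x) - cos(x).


||u||_{H^1(0,π)}^2 = 10*π

u'(x) = sin(x) + 3*cos(x).
Expand u² and (u')² and integrate term by term on (0, π), using: for integers n ≥ 1, ∫_0^π sin²(nx) dx = ∫_0^π cos²(nx) dx = π/2; for n ≠ n', ∫_0^π sin(nx)sin(n'x) dx = ∫_0^π cos(nx)cos(n'x) dx = 0; and by product-to-sum, ∫_0^π sin(nx)cos(n'x) dx = ½∫_0^π [sin((n+n')x) + sin((n−n')x)] dx, which is 0 when n+n' is even and 2n/(n²−n'²) when n+n' is odd (it need not vanish on (0, π)).
  u² squared terms: (-1)²·∫cos(x)² dx = 1·π/2 = π/2;  (3)²·∫sin(x)² dx = 9·π/2 = 9*π/2.
  u² cross terms: 2·(-1)·(3)·∫cos(x)·sin(x) dx = -6·(0) = 0.
  So ∫_0^π u² dx = π/2 + 9*π/2 + 0 = 5*π.
  (u')² squared terms: (3)²·∫cos(x)² dx = 9·π/2 = 9*π/2;  (1)²·∫sin(x)² dx = 1·π/2 = π/2.
  (u')² cross terms: 2·(3)·(1)·∫cos(x)·sin(x) dx = 6·(0) = 0.
  So ∫_0^π (u')² dx = 9*π/2 + π/2 + 0 = 5*π.
||u||_{H^1}^2 = (5*π) + (5*π) = 10*π.


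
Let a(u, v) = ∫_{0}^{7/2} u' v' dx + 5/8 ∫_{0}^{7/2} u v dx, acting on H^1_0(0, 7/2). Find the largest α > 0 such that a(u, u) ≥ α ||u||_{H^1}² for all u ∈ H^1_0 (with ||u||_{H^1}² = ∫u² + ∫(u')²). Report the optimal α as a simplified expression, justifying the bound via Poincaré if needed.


α = (245 + 32*π^2)/(8*(4*π^2 + 49))

Coercivity of a(·,·) on H^1_0(0, 7/2) means a(u, u) ≥ α ||u||_{H^1}² for every u ∈ H^1_0.
The interval has length L = 7/2, and Poincaré/coercivity depend only on L. Here a(u, u) = ∫(u')² + (5/8)·∫u².
Here 0 < c = 5/8 < 1. The condition a(u,u) ≥ α||u||_{H^1}² reads (1−α)∫(u')² ≥ (α−c)∫u². Any admissible α is ≤ 1 (rapidly oscillating u have ∫u²/∫(u')² → 0), and α = 1 would force 0 ≥ (1−c)∫u², impossible since c < 1; so 1−α > 0. By the sharp Poincaré inequality on H^1_0 of an interval of length L, ∫(u')² ≥ (π/L)²∫u² with equality for the first sine mode sin(π(x−x₀)/L) (x₀ the left endpoint), so the inequality holds for all u iff (1−α)(π/L)² ≥ α − c, i.e. α ≤ ((π/L)² + c)/((π/L)² + 1) = (1 + c(L/π)²)/(1 + (L/π)²). With (π/L)² = 4*π^2/49 and c = 5/8, the largest admissible constant is α = ((π/L)² + c)/((π/L)² + 1).
Simplifying, α = (245 + 32*π^2)/(8*(4*π^2 + 49)).


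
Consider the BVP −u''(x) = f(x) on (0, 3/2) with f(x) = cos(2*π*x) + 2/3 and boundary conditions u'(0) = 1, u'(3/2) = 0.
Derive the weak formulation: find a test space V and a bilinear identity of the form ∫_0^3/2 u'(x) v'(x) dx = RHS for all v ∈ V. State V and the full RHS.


V = H^1(0, 3/2) (v unrestricted at boundary; u is determined up to an additive constant); weak form: ∫_0^3/2 u'v' dx = ∫_0^3/2 (cos(2*π*x) + 2/3) v dx − v(0) for all v ∈ V.

Multiply both sides by a test function v and integrate from 0 to 3/2:
  ∫_0^3/2 −u''(x) v(x) dx = ∫_0^3/2 f(x) v(x) dx.
Integrate the LHS by parts once:
  ∫_0^3/2 −u'' v dx = −[u'(x) v(x)]_0^3/2 + ∫_0^3/2 u'(x) v'(x) dx.
Thus ∫_0^3/2 u'(x) v'(x) dx = ∫_0^3/2 f(x) v(x) dx + [u'(x) v(x)]_0^3/2.
Choose V so that boundary terms are either known or forced to vanish.
u has inhomogeneous Neumann u'(0) = 1, u'(3/2) = 0. [u' v]_0^3/2 = (0)·v(3/2) − (1)·v(0) = − v(0). Take V = H^1(0, 3/2); boundary term becomes part of RHS.
Weak formulation: find u (satisfying any essential BC) such that ∫_0^3/2 u'(x) v'(x) dx = ∫_0^3/2 f v dx − v(0) for all v ∈ V (Neumann data are natural BCs: they enter the RHS as boundary terms).
Substituting f(x) = cos(2*π*x) + 2/3, the right-hand side is ∫_0^3/2 (cos(2*π*x) + 2/3) v dx − v(0).
Compatibility check (pure Neumann): taking v ≡ 1 ∈ V gives 0 = ∫_0^3/2 f dx + (0) − (1), i.e. ∫_0^3/2 f dx must equal u'(0) − u'(3/2) = 1. Indeed ∫_0^3/2 (cos(2*π*x) + 2/3) dx = 1, so the data are compatible. The solution is then unique only up to an additive constant (fix it e.g. by requiring ∫_0^3/2 u dx = 0).


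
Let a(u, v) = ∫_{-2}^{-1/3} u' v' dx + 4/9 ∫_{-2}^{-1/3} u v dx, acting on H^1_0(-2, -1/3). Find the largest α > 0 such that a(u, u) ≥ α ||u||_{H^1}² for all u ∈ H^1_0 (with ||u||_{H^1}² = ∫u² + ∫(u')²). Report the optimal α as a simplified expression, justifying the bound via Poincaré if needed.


α = (100 + 81*π^2)/(9*(25 + 9*π^2))

Coercivity of a(·,·) on H^1_0(-2, -1/3) means a(u, u) ≥ α ||u||_{H^1}² for every u ∈ H^1_0.
The interval has length L = 5/3, and Poincaré/coercivity depend only on L. Here a(u, u) = ∫(u')² + (4/9)·∫u².
Here 0 < c = 4/9 < 1. The condition a(u,u) ≥ α||u||_{H^1}² reads (1−α)∫(u')² ≥ (α−c)∫u². Any admissible α is ≤ 1 (rapidly oscillating u have ∫u²/∫(u')² → 0), and α = 1 would force 0 ≥ (1−c)∫u², impossible since c < 1; so 1−α > 0. By the sharp Poincaré inequality on H^1_0 of an interval of length L, ∫(u')² ≥ (π/L)²∫u² with equality for the first sine mode sin(π(x−x₀)/L) (x₀ the left endpoint), so the inequality holds for all u iff (1−α)(π/L)² ≥ α − c, i.e. α ≤ ((π/L)² + c)/((π/L)² + 1) = (1 + c(L/π)²)/(1 + (L/π)²). With (π/L)² = 9*π^2/25 and c = 4/9, the largest admissible constant is α = ((π/L)² + c)/((π/L)² + 1).
Simplifying, α = (100 + 81*π^2)/(9*(25 + 9*π^2)).


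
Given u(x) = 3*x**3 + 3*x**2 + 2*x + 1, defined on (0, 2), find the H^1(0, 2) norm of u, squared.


||u||_{H^1}^2 = 188794/105

The H^1 norm (squared) on an interval (0, L) is
  ||u||_{H^1}^2 = ∫_0^L u(x)^2 dx + ∫_0^L u'(x)^2 dx.
Compute u'(x) = 9*x**2 + 6*x + 2.
Then u(x)^2 = 9*x**6 + 18*x**5 + 21*x**4 + 18*x**3 + 10*x**2 + 4*x + 1 and u'(x)^2 = 81*x**4 + 108*x**3 + 72*x**2 + 24*x + 4.
Integrate each monomial from 0 to 2 using ∫_0^2 c·x^n dx = c·2^(n+1)/(n+1):
  ∫_0^2 u(x)^2 dx = ∫_0^2 (9*x^6 + 18*x^5 + 21*x^4 + 18*x^3 + 10*x^2 + 4*x + 1) dx. Term by term:
    ∫_0^2 9*x^6 dx = 1152/7;  ∫_0^2 18*x^5 dx = 192;  ∫_0^2 21*x^4 dx = 672/5;
    ∫_0^2 18*x^3 dx = 72;  ∫_0^2 10*x^2 dx = 80/3;  ∫_0^2 4*x dx = 8;
    ∫_0^2 1 dx = 2.
  Sum: 1152/7 + 192 + 672/5 + 72 + 80/3 + 8 + 2 = 62962/105.
  ∫_0^2 u'(x)^2 dx = ∫_0^2 (81*x^4 + 108*x^3 + 72*x^2 + 24*x + 4) dx. Term by term:
    ∫_0^2 81*x^4 dx = 2592/5;  ∫_0^2 108*x^3 dx = 432;  ∫_0^2 72*x^2 dx = 192;
    ∫_0^2 24*x dx = 48;  ∫_0^2 4 dx = 8.
  Sum: 2592/5 + 432 + 192 + 48 + 8 = 5992/5.
Adding: ||u||_{H^1}^2 = 62962/105 + 5992/5 = 188794/105.


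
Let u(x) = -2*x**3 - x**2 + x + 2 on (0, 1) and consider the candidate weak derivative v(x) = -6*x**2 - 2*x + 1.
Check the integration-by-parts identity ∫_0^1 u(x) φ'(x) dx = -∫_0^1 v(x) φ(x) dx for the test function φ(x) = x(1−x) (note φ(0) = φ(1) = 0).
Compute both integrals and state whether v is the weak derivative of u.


LHS = 3/10, RHS = 3/10. Yes, v = u' weakly.

u(x) = -2*x**3 - x**2 + x + 2, classical derivative u'(x) = -6*x**2 - 2*x + 1.
φ(x) = x(1−x), so φ'(x) = 1 - 2*x.
Note φ(0) = φ(1) = 0, so the boundary term u·φ vanishes.
LHS = ∫_0^1 u(x) φ'(x) dx = ∫_0^1 (4*x^4 - 3*x^2 - 3*x + 2) dx. Term by term:
  ∫_0^1 4*x^4 dx = 4/5;  ∫_0^1 -3*x^2 dx = -1;  ∫_0^1 -3*x dx = -3/2;
  ∫_0^1 2 dx = 2.
Sum: 4/5 − 1 − 3/2 + 2 = 3/10.
So LHS = 3/10.
∫_0^1 v(x) φ(x) dx = ∫_0^1 (6*x^4 - 4*x^3 - 3*x^2 + x) dx. Term by term:
  ∫_0^1 6*x^4 dx = 6/5;  ∫_0^1 -4*x^3 dx = -1;  ∫_0^1 -3*x^2 dx = -1;
  ∫_0^1 x dx = 1/2.
Sum: 6/5 − 1 − 1 + 1/2 = -3/10.
So RHS = -∫_0^1 v(x) φ(x) dx = 3/10.
LHS = RHS, so the identity holds for this test φ.
Moreover u is smooth here and v(x) = u'(x) = -6*x**2 - 2*x + 1 pointwise, so the identity holds for every test function. Hence v is the weak derivative of u.


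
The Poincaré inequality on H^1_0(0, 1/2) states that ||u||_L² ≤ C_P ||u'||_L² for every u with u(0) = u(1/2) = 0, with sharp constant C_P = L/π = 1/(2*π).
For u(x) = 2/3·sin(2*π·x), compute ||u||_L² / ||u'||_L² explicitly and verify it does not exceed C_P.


||u||_L² / ||u'||_L² = 1/(2*π) = C_P.

u(x) = 2/3·sin(2*π·x), so u'(x) = 4*π*cos(2*π*x)/3.
Writing u(x) = A·sin(kπx/L) with A = 2/3 and k = 1, use ∫_0^L sin²(kπx/L) dx = L/2 and ∫_0^L cos²(kπx/L) dx = L/2.
u² = 4/9·sin²(2*π·x) and (u')² = 16*π^2/9·cos²(2*π·x), and each of sin², cos² integrates to L/2 = 1/4 over (0, 1/2).
∫_0^1/2 u² dx = 1/9, so ||u||_L² = 1/3.
∫_0^1/2 (u')² dx = 4*π^2/9, so ||u'||_L² = 2*π/3.
Ratio ||u||_L² / ||u'||_L² = 1/(2*π).
Sharp Poincaré constant on H^1_0(0, 1/2) is C_P = L/π = 1/(2*π), achieved by sin(2*π·x).
This is the k = 1 eigenfunction (up to amplitude), so the ratio equals the sharp Poincaré constant exactly.


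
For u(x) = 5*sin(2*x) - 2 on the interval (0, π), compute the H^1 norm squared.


||u||_{H^1(0,π)}^2 = 133*π/2

u'(x) = 10*cos(2*x).
Expand u² and (u')² and integrate term by term on (0, π), using: for integers n ≥ 1, ∫_0^π sin²(nx) dx = ∫_0^π cos²(nx) dx = π/2; for n ≠ n', ∫_0^π sin(nx)sin(n'x) dx = ∫_0^π cos(nx)cos(n'x) dx = 0; and by product-to-sum, ∫_0^π sin(nx)cos(n'x) dx = ½∫_0^π [sin((n+n')x) + sin((n−n')x)] dx, which is 0 when n+n' is even and 2n/(n²−n'²) when n+n' is odd (it need not vanish on (0, π)). For the constant mode: ∫_0^π 1 dx = π, ∫_0^π cos(nx) dx = 0, ∫_0^π sin(nx) dx = (1−(−1)^n)/n.
  u² squared terms: (-2)²·∫1 dx = 4·π = 4*π;  (5)²·∫sin(2x)² dx = 25·π/2 = 25*π/2.
  u² cross terms: 2·(-2)·(5)·∫1·sin(2x) dx = -20·(0) = 0.
  So ∫_0^π u² dx = 4*π + 25*π/2 + 0 = 33*π/2.
  (u')² squared terms: (10)²·∫cos(2x)² dx = 100·π/2 = 50*π.
  So ∫_0^π (u')² dx = 50*π.
||u||_{H^1}^2 = (33*π/2) + (50*π) = 133*π/2.


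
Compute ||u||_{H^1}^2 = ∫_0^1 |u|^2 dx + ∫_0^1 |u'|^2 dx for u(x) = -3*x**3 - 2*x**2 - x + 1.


||u||_{H^1}^2 = 11407/210

The H^1 norm (squared) on an interval (0, L) is
  ||u||_{H^1}^2 = ∫_0^L u(x)^2 dx + ∫_0^L u'(x)^2 dx.
Compute u'(x) = -9*x**2 - 4*x - 1.
Then u(x)^2 = 9*x**6 + 12*x**5 + 10*x**4 - 2*x**3 - 3*x**2 - 2*x + 1 and u'(x)^2 = 81*x**4 + 72*x**3 + 34*x**2 + 8*x + 1.
Integrate each monomial from 0 to 1 using ∫_0^1 c·x^n dx = c·1^(n+1)/(n+1):
  ∫_0^1 u(x)^2 dx = ∫_0^1 (9*x^6 + 12*x^5 + 10*x^4 - 2*x^3 - 3*x^2 - 2*x + 1) dx. Term by term:
    ∫_0^1 9*x^6 dx = 9/7;  ∫_0^1 12*x^5 dx = 2;  ∫_0^1 10*x^4 dx = 2;
    ∫_0^1 -2*x^3 dx = -1/2;  ∫_0^1 -3*x^2 dx = -1;  ∫_0^1 -2*x dx = -1;
    ∫_0^1 1 dx = 1.
  Sum: 9/7 + 2 + 2 − 1/2 − 1 − 1 + 1 = 53/14.
  ∫_0^1 u'(x)^2 dx = ∫_0^1 (81*x^4 + 72*x^3 + 34*x^2 + 8*x + 1) dx. Term by term:
    ∫_0^1 81*x^4 dx = 81/5;  ∫_0^1 72*x^3 dx = 18;  ∫_0^1 34*x^2 dx = 34/3;
    ∫_0^1 8*x dx = 4;  ∫_0^1 1 dx = 1.
  Sum: 81/5 + 18 + 34/3 + 4 + 1 = 758/15.
Adding: ||u||_{H^1}^2 = 53/14 + 758/15 = 11407/210.


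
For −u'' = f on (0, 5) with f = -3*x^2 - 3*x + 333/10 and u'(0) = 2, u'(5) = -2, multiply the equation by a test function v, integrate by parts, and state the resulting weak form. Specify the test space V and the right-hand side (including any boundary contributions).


V = H^1(0, 5) (v unrestricted at boundary; u is determined up to an additive constant); weak form: ∫_0^5 u'v' dx = ∫_0^5 (-3*x^2 - 3*x + 333/10) v dx − 2·v(5) − 2·v(0) for all v ∈ V.

Multiply both sides by a test function v and integrate from 0 to 5:
  ∫_0^5 −u''(x) v(x) dx = ∫_0^5 f(x) v(x) dx.
Integrate the LHS by parts once:
  ∫_0^5 −u'' v dx = −[u'(x) v(x)]_0^5 + ∫_0^5 u'(x) v'(x) dx.
Thus ∫_0^5 u'(x) v'(x) dx = ∫_0^5 f(x) v(x) dx + [u'(x) v(x)]_0^5.
Choose V so that boundary terms are either known or forced to vanish.
u has inhomogeneous Neumann u'(0) = 2, u'(5) = -2. [u' v]_0^5 = (-2)·v(5) − (2)·v(0) = − 2·v(5) − 2·v(0). Take V = H^1(0, 5); boundary term becomes part of RHS.
Weak formulation: find u (satisfying any essential BC) such that ∫_0^5 u'(x) v'(x) dx = ∫_0^5 f v dx − 2·v(5) − 2·v(0) for all v ∈ V (Neumann data are natural BCs: they enter the RHS as boundary terms).
Substituting f(x) = -3*x^2 - 3*x + 333/10, the right-hand side is ∫_0^5 (-3*x^2 - 3*x + 333/10) v dx − 2·v(5) − 2·v(0).
Compatibility check (pure Neumann): taking v ≡ 1 ∈ V gives 0 = ∫_0^5 f dx + (-2) − (2), i.e. ∫_0^5 f dx must equal u'(0) − u'(5) = 4. Indeed ∫_0^5 (-3*x^2 - 3*x + 333/10) dx = 4, so the data are compatible. The solution is then unique only up to an additive constant (fix it e.g. by requiring ∫_0^5 u dx = 0).


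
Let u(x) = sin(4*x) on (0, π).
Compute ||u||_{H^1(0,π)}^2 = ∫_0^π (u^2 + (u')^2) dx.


||u||_{H^1(0,π)}^2 = 17*π/2

u'(x) = 4*cos(4*x).
Expand u² and (u')² and integrate term by term on (0, π), using: for integers n ≥ 1, ∫_0^π sin²(nx) dx = ∫_0^π cos²(nx) dx = π/2; for n ≠ n', ∫_0^π sin(nx)sin(n'x) dx = ∫_0^π cos(nx)cos(n'x) dx = 0; and by product-to-sum, ∫_0^π sin(nx)cos(n'x) dx = ½∫_0^π [sin((n+n')x) + sin((n−n')x)] dx, which is 0 when n+n' is even and 2n/(n²−n'²) when n+n' is odd (it need not vanish on (0, π)).
  u² squared terms: (1)²·∫sin(4x)² dx = 1·π/2 = π/2.
  So ∫_0^π u² dx = π/2.
  (u')² squared terms: (4)²·∫cos(4x)² dx = 16·π/2 = 8*π.
  So ∫_0^π (u')² dx = 8*π.
||u||_{H^1}^2 = (π/2) + (8*π) = 17*π/2.


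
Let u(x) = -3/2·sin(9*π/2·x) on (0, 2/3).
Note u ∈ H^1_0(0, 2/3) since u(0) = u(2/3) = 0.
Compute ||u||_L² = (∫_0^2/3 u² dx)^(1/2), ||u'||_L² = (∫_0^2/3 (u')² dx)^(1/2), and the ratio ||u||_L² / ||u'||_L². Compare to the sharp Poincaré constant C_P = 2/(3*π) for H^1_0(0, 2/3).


||u||_L² / ||u'||_L² = 2/(9*π) < C_P = 2/(3*π).

u(x) = -3/2·sin(9*π/2·x), so u'(x) = -27*π*cos(9*π*x/2)/4.
Writing u(x) = A·sin(kπx/L) with A = -3/2 and k = 3, use ∫_0^L sin²(kπx/L) dx = L/2 and ∫_0^L cos²(kπx/L) dx = L/2.
u² = 9/4·sin²(9*π/2·x) and (u')² = 729*π^2/16·cos²(9*π/2·x), and each of sin², cos² integrates to L/2 = 1/3 over (0, 2/3).
∫_0^2/3 u² dx = 3/4, so ||u||_L² = sqrt(3)/2.
∫_0^2/3 (u')² dx = 243*π^2/16, so ||u'||_L² = 9*sqrt(3)*π/4.
Ratio ||u||_L² / ||u'||_L² = 2/(9*π).
Sharp Poincaré constant on H^1_0(0, 2/3) is C_P = L/π = 2/(3*π), achieved by sin(3*π/2·x).
This is the k = 3 harmonic; the ratio L/(kπ) is strictly less than C_P = L/π, consistent with the sharp inequality ||u||_L² ≤ C_P ||u'||_L².


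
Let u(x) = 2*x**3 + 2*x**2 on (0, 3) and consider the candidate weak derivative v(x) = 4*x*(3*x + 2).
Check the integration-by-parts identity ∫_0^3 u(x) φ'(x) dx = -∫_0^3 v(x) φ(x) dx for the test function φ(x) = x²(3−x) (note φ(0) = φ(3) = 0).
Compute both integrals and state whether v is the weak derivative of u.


LHS = -972/5, RHS = -1944/5. No, v is not the weak derivative of u.

u(x) = 2*x**3 + 2*x**2, classical derivative u'(x) = 6*x**2 + 4*x.
φ(x) = x²(3−x), so φ'(x) = 3*x*(2 - x).
Note φ(0) = φ(3) = 0, so the boundary term u·φ vanishes.
LHS = ∫_0^3 u(x) φ'(x) dx = ∫_0^3 (-6*x^5 + 6*x^4 + 12*x^3) dx. Term by term:
  ∫_0^3 -6*x^5 dx = -729;  ∫_0^3 6*x^4 dx = 1458/5;  ∫_0^3 12*x^3 dx = 243.
Sum: -729 + 1458/5 + 243 = -972/5.
So LHS = -972/5.
∫_0^3 v(x) φ(x) dx = ∫_0^3 (-12*x^5 + 28*x^4 + 24*x^3) dx. Term by term:
  ∫_0^3 -12*x^5 dx = -1458;  ∫_0^3 28*x^4 dx = 6804/5;  ∫_0^3 24*x^3 dx = 486.
Sum: -1458 + 6804/5 + 486 = 1944/5.
So RHS = -∫_0^3 v(x) φ(x) dx = -1944/5.
LHS − RHS = 972/5 ≠ 0, so the identity fails.
(For a valid weak derivative the identity must hold for EVERY test function, in particular this one. The failure shows v is NOT the weak derivative of u.)
Correct weak derivative would be u'(x) = 6*x**2 + 4*x.


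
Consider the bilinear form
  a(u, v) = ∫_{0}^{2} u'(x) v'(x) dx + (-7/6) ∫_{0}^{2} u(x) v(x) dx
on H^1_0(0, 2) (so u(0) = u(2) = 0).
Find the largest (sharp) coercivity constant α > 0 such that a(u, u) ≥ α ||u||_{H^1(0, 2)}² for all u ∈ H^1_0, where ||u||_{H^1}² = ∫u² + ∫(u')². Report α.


α = (-14/3 + π^2)/(4 + π^2)

Coercivity of a(·,·) on H^1_0(0, 2) means a(u, u) ≥ α ||u||_{H^1}² for every u ∈ H^1_0.
The interval has length L = 2, and Poincaré/coercivity depend only on L. Here a(u, u) = ∫(u')² + (-7/6)·∫u².
Here c = -7/6 < 0 with |c| < (π/L)² = π^2/4, so coercivity still holds. The condition a(u,u) ≥ α||u||_{H^1}² reads (1−α)∫(u')² ≥ (α−c)∫u². Any admissible α is ≤ 1 (rapidly oscillating u have ∫u²/∫(u')² → 0), and α = 1 would force 0 ≥ (1−c)∫u², impossible since c < 1; so 1−α > 0. By the sharp Poincaré inequality on H^1_0 of an interval of length L, ∫(u')² ≥ (π/L)²∫u² with equality for the first sine mode sin(π(x−x₀)/L) (x₀ the left endpoint), so the inequality holds for all u iff (1−α)(π/L)² ≥ α − c, i.e. α ≤ ((π/L)² + c)/((π/L)² + 1) = (1 + c(L/π)²)/(1 + (L/π)²). (Direct route, valid since c ≤ 0: Poincaré gives c∫u² ≥ c(L/π)²∫(u')², so a(u,u) ≥ (1 + c(L/π)²)∫(u')², while ||u||_{H^1}² ≤ (1 + (L/π)²)∫(u')²; dividing yields the same α.) With (π/L)² = π^2/4 and c = -7/6, the largest admissible constant is α = ((π/L)² + c)/((π/L)² + 1).
Simplifying, α = (-14/3 + π^2)/(4 + π^2).


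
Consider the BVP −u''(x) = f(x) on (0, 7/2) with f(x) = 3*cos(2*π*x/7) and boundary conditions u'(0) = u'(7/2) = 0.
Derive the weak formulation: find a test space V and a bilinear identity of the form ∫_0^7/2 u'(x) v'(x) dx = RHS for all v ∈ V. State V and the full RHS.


V = H^1(0, 7/2) (no boundary constraint on v; u is determined up to an additive constant); weak form: ∫_0^7/2 u'v' dx = ∫_0^7/2 (3*cos(2*π*x/7)) v dx for all v ∈ V.

Multiply both sides by a test function v and integrate from 0 to 7/2:
  ∫_0^7/2 −u''(x) v(x) dx = ∫_0^7/2 f(x) v(x) dx.
Integrate the LHS by parts once:
  ∫_0^7/2 −u'' v dx = −[u'(x) v(x)]_0^7/2 + ∫_0^7/2 u'(x) v'(x) dx.
Thus ∫_0^7/2 u'(x) v'(x) dx = ∫_0^7/2 f(x) v(x) dx + [u'(x) v(x)]_0^7/2.
Choose V so that boundary terms are either known or forced to vanish.
u has homogeneous Neumann: u'(0) = u'(7/2) = 0. So [u' v]_0^7/2 = 0·v(7/2) − 0·v(0) = 0 for any v; take V = H^1(0, 7/2).
Weak formulation: find u (satisfying any essential BC) such that ∫_0^7/2 u'(x) v'(x) dx = ∫_0^7/2 f v dx for all v ∈ V (homogeneous Neumann, so boundary terms vanish).
Substituting f(x) = 3*cos(2*π*x/7), the right-hand side is ∫_0^7/2 (3*cos(2*π*x/7)) v dx.
Compatibility check (pure Neumann): taking v ≡ 1 ∈ V gives 0 = ∫_0^7/2 f dx + (0) − (0), i.e. ∫_0^7/2 f dx must equal u'(0) − u'(7/2) = 0. Indeed ∫_0^7/2 (3*cos(2*π*x/7)) dx = 0, so the data are compatible. The solution is then unique only up to an additive constant (fix it e.g. by requiring ∫_0^7/2 u dx = 0).
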